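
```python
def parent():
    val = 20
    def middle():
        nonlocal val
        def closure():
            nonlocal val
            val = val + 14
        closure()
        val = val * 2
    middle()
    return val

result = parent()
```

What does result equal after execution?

Step 1: val = 20.
Step 2: closure() adds 14: val = 20 + 14 = 34.
Step 3: middle() doubles: val = 34 * 2 = 68.
Step 4: result = 68

The answer is 68.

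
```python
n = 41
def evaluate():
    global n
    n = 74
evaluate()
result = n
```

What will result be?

Step 1: n = 41 globally.
Step 2: evaluate() declares global n and sets it to 74.
Step 3: After evaluate(), global n = 74. result = 74

The answer is 74.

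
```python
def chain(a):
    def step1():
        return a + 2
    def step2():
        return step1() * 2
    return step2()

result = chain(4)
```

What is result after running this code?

Step 1: chain(4) captures a = 4.
Step 2: step2() calls step1() which returns 4 + 2 = 6.
Step 3: step2() returns 6 * 2 = 12

The answer is 12.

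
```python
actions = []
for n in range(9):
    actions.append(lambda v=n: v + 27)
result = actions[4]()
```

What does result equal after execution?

Step 1: Default argument v=n captures n's value at definition time.
Step 2: actions[4] was defined when n = 4, so v defaults to 4.
Step 3: result = 4 + 27 = 31 (default arg fixes the late binding issue)

The answer is 31.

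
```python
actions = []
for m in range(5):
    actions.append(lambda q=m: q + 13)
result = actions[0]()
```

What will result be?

Step 1: Default argument q=m captures m's value at definition time.
Step 2: actions[0] was defined when m = 0, so q defaults to 0.
Step 3: result = 0 + 13 = 13 (default arg fixes the late binding issue)

The answer is 13.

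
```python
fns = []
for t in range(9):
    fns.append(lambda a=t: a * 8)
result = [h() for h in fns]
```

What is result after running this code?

Step 1: Default arg a=t captures t at each iteration.
Step 2: fns[k] has a defaulting to k, returns k * 8.
Step 3: result = [0, 8, 16, 24, 32, 40, 48, 56, 64]

The answer is [0, 8, 16, 24, 32, 40, 48, 56, 64].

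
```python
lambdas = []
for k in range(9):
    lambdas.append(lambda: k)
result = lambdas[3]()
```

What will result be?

Step 1: The loop creates 9 lambdas, all referencing the same variable k.
Step 2: After the loop, k = 8 (final value).
Step 3: lambdas[3]() looks up k at call time and finds 8. This is the late binding gotcha. result = 8

The answer is 8.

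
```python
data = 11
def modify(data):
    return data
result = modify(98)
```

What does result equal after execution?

Step 1: Global data = 11.
Step 2: modify(98) takes parameter data = 98, which shadows the global.
Step 3: result = 98

The answer is 98.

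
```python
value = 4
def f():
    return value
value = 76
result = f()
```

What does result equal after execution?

Step 1: value is first set to 4, then reassigned to 76.
Step 2: f() is called after the reassignment, so it looks up the current global value = 76.
Step 3: result = 76

The answer is 76.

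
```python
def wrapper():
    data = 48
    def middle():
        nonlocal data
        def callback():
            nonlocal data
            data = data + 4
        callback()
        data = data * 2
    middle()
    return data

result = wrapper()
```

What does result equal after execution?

Step 1: data = 48.
Step 2: callback() adds 4: data = 48 + 4 = 52.
Step 3: middle() doubles: data = 52 * 2 = 104.
Step 4: result = 104

The answer is 104.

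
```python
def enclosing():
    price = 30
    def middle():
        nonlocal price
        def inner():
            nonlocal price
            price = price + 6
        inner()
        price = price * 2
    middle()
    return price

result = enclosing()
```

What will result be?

Step 1: price = 30.
Step 2: inner() adds 6: price = 30 + 6 = 36.
Step 3: middle() doubles: price = 36 * 2 = 72.
Step 4: result = 72

The answer is 72.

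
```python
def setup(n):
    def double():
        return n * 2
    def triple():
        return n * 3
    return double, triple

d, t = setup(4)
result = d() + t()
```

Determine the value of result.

Step 1: Both closures capture the same n = 4.
Step 2: d() = 4 * 2 = 8, t() = 4 * 3 = 12.
Step 3: result = 8 + 12 = 20

The answer is 20.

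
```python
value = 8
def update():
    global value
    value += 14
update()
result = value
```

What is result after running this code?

Step 1: value = 8 globally.
Step 2: update() modifies global value: value += 14 = 22.
Step 3: result = 22

The answer is 22.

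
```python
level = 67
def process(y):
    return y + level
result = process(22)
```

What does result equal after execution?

Step 1: level = 67 is defined globally.
Step 2: process(22) uses parameter y = 22 and looks up level from global scope = 67.
Step 3: result = 22 + 67 = 89

The answer is 89.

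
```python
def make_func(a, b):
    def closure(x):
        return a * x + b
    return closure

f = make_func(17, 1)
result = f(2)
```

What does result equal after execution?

Step 1: make_func(17, 1) captures a = 17, b = 1.
Step 2: f(2) computes 17 * 2 + 1 = 35.
Step 3: result = 35

The answer is 35.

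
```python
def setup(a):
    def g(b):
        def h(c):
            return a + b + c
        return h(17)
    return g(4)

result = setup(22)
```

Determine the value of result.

Step 1: a = 22, b = 4, c = 17 across three nested scopes.
Step 2: h() accesses all three via LEGB rule.
Step 3: result = 22 + 4 + 17 = 43

The answer is 43.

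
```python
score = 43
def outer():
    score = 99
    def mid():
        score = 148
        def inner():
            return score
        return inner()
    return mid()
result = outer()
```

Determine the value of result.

Step 1: Three levels of shadowing: global 43, outer 99, mid 148.
Step 2: inner() finds score = 148 in enclosing mid() scope.
Step 3: result = 148

The answer is 148.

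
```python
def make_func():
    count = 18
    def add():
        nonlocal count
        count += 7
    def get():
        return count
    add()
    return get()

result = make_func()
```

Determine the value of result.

Step 1: count = 18. add() modifies it via nonlocal, get() reads it.
Step 2: add() makes count = 18 + 7 = 25.
Step 3: get() returns 25. result = 25

The answer is 25.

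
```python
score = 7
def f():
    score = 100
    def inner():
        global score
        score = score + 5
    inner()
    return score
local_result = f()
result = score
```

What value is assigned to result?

Step 1: Global score = 7. f() creates local score = 100.
Step 2: inner() declares global score and adds 5: global score = 7 + 5 = 12.
Step 3: f() returns its local score = 100 (unaffected by inner).
Step 4: result = global score = 12

The answer is 12.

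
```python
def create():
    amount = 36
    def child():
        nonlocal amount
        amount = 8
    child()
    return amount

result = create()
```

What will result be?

Step 1: create() sets amount = 36.
Step 2: child() uses nonlocal to reassign amount = 8.
Step 3: result = 8

The answer is 8.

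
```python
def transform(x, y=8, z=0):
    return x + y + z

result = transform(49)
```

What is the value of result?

Step 1: transform(49) uses defaults y = 8, z = 0.
Step 2: Returns 49 + 8 + 0 = 57.
Step 3: result = 57

The answer is 57.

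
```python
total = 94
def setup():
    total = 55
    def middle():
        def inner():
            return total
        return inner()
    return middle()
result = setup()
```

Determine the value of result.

Step 1: setup() defines total = 55. middle() and inner() have no local total.
Step 2: inner() checks local (none), enclosing middle() (none), enclosing setup() and finds total = 55.
Step 3: result = 55

The answer is 55.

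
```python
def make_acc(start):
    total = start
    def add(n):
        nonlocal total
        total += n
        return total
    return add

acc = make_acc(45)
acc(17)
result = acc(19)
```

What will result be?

Step 1: make_acc(45) creates closure with total = 45.
Step 2: First acc(17): total = 45 + 17 = 62.
Step 3: Second acc(19): total = 62 + 19 = 81. result = 81

The answer is 81.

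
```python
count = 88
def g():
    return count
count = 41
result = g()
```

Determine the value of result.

Step 1: count is first set to 88, then reassigned to 41.
Step 2: g() is called after the reassignment, so it looks up the current global count = 41.
Step 3: result = 41

The answer is 41.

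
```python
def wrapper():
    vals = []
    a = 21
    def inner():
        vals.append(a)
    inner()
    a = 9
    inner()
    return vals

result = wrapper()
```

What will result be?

Step 1: a = 21. inner() appends current a to vals.
Step 2: First inner(): appends 21. Then a = 9.
Step 3: Second inner(): appends 9 (closure sees updated a). result = [21, 9]

The answer is [21, 9].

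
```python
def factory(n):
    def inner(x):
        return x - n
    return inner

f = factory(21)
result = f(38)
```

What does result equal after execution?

Step 1: factory(21) creates a closure capturing n = 21.
Step 2: f(38) computes 38 - 21 = 17.
Step 3: result = 17

The answer is 17.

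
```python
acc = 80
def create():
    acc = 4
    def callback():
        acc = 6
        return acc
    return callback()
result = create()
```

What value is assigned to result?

Step 1: Three scopes define acc: global (80), create (4), callback (6).
Step 2: callback() has its own local acc = 6, which shadows both enclosing and global.
Step 3: result = 6 (local wins in LEGB)

The answer is 6.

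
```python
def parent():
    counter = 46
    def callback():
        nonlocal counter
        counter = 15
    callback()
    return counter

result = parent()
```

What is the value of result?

Step 1: parent() sets counter = 46.
Step 2: callback() uses nonlocal to reassign counter = 15.
Step 3: result = 15

The answer is 15.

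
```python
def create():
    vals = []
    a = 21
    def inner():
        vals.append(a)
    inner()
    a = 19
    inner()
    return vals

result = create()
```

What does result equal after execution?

Step 1: a = 21. inner() appends current a to vals.
Step 2: First inner(): appends 21. Then a = 19.
Step 3: Second inner(): appends 19 (closure sees updated a). result = [21, 19]

The answer is [21, 19].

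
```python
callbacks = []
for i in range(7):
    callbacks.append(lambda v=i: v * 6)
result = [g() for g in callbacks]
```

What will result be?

Step 1: Default arg v=i captures i at each iteration.
Step 2: callbacks[k] has v defaulting to k, returns k * 6.
Step 3: result = [0, 6, 12, 18, 24, 30, 36]

The answer is [0, 6, 12, 18, 24, 30, 36].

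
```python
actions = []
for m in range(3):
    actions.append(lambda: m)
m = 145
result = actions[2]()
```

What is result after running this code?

Step 1: Lambdas capture the variable m by reference, not by value.
Step 2: After the loop, m is reassigned to 145.
Step 3: actions[2]() looks up the current m = 145. result = 145

The answer is 145.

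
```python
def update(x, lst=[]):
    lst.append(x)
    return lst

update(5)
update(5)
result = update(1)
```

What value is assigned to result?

Step 1: Mutable default argument gotcha! The list [] is created once.
Step 2: Each call appends to the SAME list: [5], [5, 5], [5, 5, 1].
Step 3: result = [5, 5, 1]

The answer is [5, 5, 1].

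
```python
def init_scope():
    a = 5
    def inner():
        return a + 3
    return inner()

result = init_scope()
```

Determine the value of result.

Step 1: init_scope() defines a = 5.
Step 2: inner() reads a = 5 from enclosing scope, returns 5 + 3 = 8.
Step 3: result = 8

The answer is 8.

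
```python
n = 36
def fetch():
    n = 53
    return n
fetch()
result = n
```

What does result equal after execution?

Step 1: n = 36 globally.
Step 2: fetch() creates a LOCAL n = 53 (no global keyword!).
Step 3: The global n is unchanged. result = 36

The answer is 36.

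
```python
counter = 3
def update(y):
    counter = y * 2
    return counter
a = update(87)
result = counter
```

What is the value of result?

Step 1: Global counter = 3.
Step 2: update(87) creates local counter = 87 * 2 = 174.
Step 3: Global counter unchanged because no global keyword. result = 3

The answer is 3.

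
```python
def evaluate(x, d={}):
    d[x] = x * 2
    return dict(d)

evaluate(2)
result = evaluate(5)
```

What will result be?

Step 1: Mutable default dict is shared across calls.
Step 2: First call adds 2: 4. Second call adds 5: 10.
Step 3: result = {2: 4, 5: 10}

The answer is {2: 4, 5: 10}.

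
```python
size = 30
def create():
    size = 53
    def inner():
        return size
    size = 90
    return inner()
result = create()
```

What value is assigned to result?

Step 1: create() sets size = 53, then later size = 90.
Step 2: inner() is called after size is reassigned to 90. Closures capture variables by reference, not by value.
Step 3: result = 90

The answer is 90.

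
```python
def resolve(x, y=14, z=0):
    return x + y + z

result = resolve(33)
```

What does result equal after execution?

Step 1: resolve(33) uses defaults y = 14, z = 0.
Step 2: Returns 33 + 14 + 0 = 47.
Step 3: result = 47

The answer is 47.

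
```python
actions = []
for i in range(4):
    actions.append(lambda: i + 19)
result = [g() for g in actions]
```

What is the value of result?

Step 1: All lambdas capture i by reference. After the loop, i = 3.
Step 2: Each call returns 3 + 19 = 22.
Step 3: result = [22, 22, 22, 22]

The answer is [22, 22, 22, 22].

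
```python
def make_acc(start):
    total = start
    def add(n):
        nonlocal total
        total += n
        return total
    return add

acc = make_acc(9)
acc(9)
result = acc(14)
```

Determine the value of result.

Step 1: make_acc(9) creates closure with total = 9.
Step 2: First acc(9): total = 9 + 9 = 18.
Step 3: Second acc(14): total = 18 + 14 = 32. result = 32

The answer is 32.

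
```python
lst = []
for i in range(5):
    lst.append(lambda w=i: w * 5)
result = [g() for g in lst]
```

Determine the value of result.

Step 1: Default arg w=i captures i at each iteration.
Step 2: lst[k] has w defaulting to k, returns k * 5.
Step 3: result = [0, 5, 10, 15, 20]

The answer is [0, 5, 10, 15, 20].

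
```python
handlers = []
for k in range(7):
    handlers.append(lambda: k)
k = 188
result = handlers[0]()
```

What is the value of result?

Step 1: Lambdas capture the variable k by reference, not by value.
Step 2: After the loop, k is reassigned to 188.
Step 3: handlers[0]() looks up the current k = 188. result = 188

The answer is 188.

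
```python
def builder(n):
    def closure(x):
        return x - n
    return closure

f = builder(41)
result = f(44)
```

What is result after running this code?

Step 1: builder(41) creates a closure capturing n = 41.
Step 2: f(44) computes 44 - 41 = 3.
Step 3: result = 3

The answer is 3.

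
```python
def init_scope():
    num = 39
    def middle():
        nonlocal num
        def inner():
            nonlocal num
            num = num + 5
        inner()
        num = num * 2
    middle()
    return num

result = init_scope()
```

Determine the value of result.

Step 1: num = 39.
Step 2: inner() adds 5: num = 39 + 5 = 44.
Step 3: middle() doubles: num = 44 * 2 = 88.
Step 4: result = 88

The answer is 88.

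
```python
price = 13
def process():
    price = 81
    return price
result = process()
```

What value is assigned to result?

Step 1: Global price = 13.
Step 2: process() creates local price = 81, shadowing the global.
Step 3: Returns local price = 81. result = 81

The answer is 81.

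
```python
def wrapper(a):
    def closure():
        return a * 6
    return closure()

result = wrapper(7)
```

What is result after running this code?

Step 1: wrapper(7) binds parameter a = 7.
Step 2: closure() accesses a = 7 from enclosing scope.
Step 3: result = 7 * 6 = 42

The answer is 42.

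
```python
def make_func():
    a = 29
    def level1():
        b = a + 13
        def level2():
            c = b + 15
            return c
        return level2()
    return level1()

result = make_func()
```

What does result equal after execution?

Step 1: a = 29. b = a + 13 = 42.
Step 2: c = b + 15 = 42 + 15 = 57.
Step 3: result = 57

The answer is 57.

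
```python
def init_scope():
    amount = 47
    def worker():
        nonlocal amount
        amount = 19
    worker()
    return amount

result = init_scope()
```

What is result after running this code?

Step 1: init_scope() sets amount = 47.
Step 2: worker() uses nonlocal to reassign amount = 19.
Step 3: result = 19

The answer is 19.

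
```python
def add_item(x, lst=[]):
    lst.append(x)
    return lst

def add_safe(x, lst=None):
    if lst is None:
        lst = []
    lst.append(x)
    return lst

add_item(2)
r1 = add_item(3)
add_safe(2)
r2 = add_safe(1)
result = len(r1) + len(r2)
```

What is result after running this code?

Step 1: add_item shares mutable default: after 2 calls, lst = [2, 3], len = 2.
Step 2: add_safe creates fresh list each time: r2 = [1], len = 1.
Step 3: result = 2 + 1 = 3

The answer is 3.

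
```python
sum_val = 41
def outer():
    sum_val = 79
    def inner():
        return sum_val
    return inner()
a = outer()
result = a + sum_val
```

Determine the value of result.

Step 1: outer() has local sum_val = 79. inner() reads from enclosing.
Step 2: outer() returns 79. Global sum_val = 41 unchanged.
Step 3: result = 79 + 41 = 120

The answer is 120.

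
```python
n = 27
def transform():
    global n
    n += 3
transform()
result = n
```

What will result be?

Step 1: n = 27 globally.
Step 2: transform() modifies global n: n += 3 = 30.
Step 3: result = 30

The answer is 30.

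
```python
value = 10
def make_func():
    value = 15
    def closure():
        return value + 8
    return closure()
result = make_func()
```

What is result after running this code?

Step 1: make_func() shadows global value with value = 15.
Step 2: closure() finds value = 15 in enclosing scope, computes 15 + 8 = 23.
Step 3: result = 23

The answer is 23.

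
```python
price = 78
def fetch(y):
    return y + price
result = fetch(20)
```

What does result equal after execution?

Step 1: price = 78 is defined globally.
Step 2: fetch(20) uses parameter y = 20 and looks up price from global scope = 78.
Step 3: result = 20 + 78 = 98

The answer is 98.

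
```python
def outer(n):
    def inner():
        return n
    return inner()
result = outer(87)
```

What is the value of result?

Step 1: outer(87) binds parameter n = 87.
Step 2: inner() looks up n in enclosing scope and finds the parameter n = 87.
Step 3: result = 87

The answer is 87.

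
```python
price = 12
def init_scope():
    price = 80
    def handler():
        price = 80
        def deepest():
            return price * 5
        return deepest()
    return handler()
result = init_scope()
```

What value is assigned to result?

Step 1: deepest() looks up price through LEGB: not local, finds price = 80 in enclosing handler().
Step 2: Returns 80 * 5 = 400.
Step 3: result = 400

The answer is 400.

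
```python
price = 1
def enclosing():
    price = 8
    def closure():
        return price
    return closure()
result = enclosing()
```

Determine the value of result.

Step 1: price = 1 globally, but enclosing() defines price = 8 locally.
Step 2: closure() looks up price. Not in local scope, so checks enclosing scope (enclosing) and finds price = 8.
Step 3: result = 8

The answer is 8.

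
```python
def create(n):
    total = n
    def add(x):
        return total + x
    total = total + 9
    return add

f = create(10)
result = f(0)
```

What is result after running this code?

Step 1: create(10) sets total = 10, then total = 10 + 9 = 19.
Step 2: Closures capture by reference, so add sees total = 19.
Step 3: f(0) returns 19 + 0 = 19

The answer is 19.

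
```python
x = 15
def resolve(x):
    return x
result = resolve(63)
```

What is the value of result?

Step 1: Global x = 15.
Step 2: resolve(63) takes parameter x = 63, which shadows the global.
Step 3: result = 63

The answer is 63.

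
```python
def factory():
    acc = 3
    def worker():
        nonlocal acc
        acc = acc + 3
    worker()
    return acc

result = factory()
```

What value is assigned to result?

Step 1: factory() sets acc = 3.
Step 2: worker() uses nonlocal to modify acc in factory's scope: acc = 3 + 3 = 6.
Step 3: factory() returns the modified acc = 6

The answer is 6.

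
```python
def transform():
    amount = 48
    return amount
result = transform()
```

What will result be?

Step 1: transform() defines amount = 48 in its local scope.
Step 2: return amount finds the local variable amount = 48.
Step 3: result = 48

The answer is 48.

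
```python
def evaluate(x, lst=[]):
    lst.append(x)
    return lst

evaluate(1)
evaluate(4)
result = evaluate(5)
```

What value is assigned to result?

Step 1: Mutable default argument gotcha! The list [] is created once.
Step 2: Each call appends to the SAME list: [1], [1, 4], [1, 4, 5].
Step 3: result = [1, 4, 5]

The answer is [1, 4, 5].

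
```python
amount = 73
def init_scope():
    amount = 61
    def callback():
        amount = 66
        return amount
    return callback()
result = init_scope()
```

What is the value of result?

Step 1: Three scopes define amount: global (73), init_scope (61), callback (66).
Step 2: callback() has its own local amount = 66, which shadows both enclosing and global.
Step 3: result = 66 (local wins in LEGB)

The answer is 66.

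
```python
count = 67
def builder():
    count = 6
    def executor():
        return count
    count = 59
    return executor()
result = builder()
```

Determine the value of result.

Step 1: builder() sets count = 6, then later count = 59.
Step 2: executor() is called after count is reassigned to 59. Closures capture variables by reference, not by value.
Step 3: result = 59

The answer is 59.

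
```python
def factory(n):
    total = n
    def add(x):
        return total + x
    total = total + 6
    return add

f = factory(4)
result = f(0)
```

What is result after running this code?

Step 1: factory(4) sets total = 4, then total = 4 + 6 = 10.
Step 2: Closures capture by reference, so add sees total = 10.
Step 3: f(0) returns 10 + 0 = 10

The answer is 10.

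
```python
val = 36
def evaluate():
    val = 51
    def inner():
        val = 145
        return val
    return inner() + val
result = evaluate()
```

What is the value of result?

Step 1: evaluate() has local val = 51. inner() has local val = 145.
Step 2: inner() returns its local val = 145.
Step 3: evaluate() returns 145 + its own val (51) = 196

The answer is 196.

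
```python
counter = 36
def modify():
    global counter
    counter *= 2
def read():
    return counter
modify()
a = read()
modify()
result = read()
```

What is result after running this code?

Step 1: counter = 36.
Step 2: First modify(): counter = 36 * 2 = 72.
Step 3: Second modify(): counter = 72 * 2 = 144.
Step 4: read() returns 144

The answer is 144.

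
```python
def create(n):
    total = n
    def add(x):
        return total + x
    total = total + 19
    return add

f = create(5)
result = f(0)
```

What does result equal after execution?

Step 1: create(5) sets total = 5, then total = 5 + 19 = 24.
Step 2: Closures capture by reference, so add sees total = 24.
Step 3: f(0) returns 24 + 0 = 24

The answer is 24.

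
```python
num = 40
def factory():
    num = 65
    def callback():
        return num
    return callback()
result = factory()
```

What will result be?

Step 1: num = 40 globally, but factory() defines num = 65 locally.
Step 2: callback() looks up num. Not in local scope, so checks enclosing scope (factory) and finds num = 65.
Step 3: result = 65

The answer is 65.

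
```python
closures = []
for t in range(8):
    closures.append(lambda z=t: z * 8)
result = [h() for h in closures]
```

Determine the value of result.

Step 1: Default arg z=t captures t at each iteration.
Step 2: closures[k] has z defaulting to k, returns k * 8.
Step 3: result = [0, 8, 16, 24, 32, 40, 48, 56]

The answer is [0, 8, 16, 24, 32, 40, 48, 56].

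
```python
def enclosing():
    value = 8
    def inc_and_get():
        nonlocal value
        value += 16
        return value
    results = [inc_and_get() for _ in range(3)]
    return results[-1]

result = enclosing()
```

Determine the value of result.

Step 1: value = 8.
Step 2: Three calls to inc_and_get(), each adding 16.
Step 3: Last value = 8 + 16 * 3 = 56

The answer is 56.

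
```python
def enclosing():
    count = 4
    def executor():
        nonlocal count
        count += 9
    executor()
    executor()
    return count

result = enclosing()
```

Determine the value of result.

Step 1: count starts at 4.
Step 2: executor() is called 2 times, each adding 9.
Step 3: count = 4 + 9 * 2 = 22

The answer is 22.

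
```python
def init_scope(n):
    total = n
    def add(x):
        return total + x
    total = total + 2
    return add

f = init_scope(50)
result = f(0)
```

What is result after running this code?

Step 1: init_scope(50) sets total = 50, then total = 50 + 2 = 52.
Step 2: Closures capture by reference, so add sees total = 52.
Step 3: f(0) returns 52 + 0 = 52

The answer is 52.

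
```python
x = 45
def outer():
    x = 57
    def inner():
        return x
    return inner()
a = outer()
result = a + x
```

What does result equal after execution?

Step 1: outer() has local x = 57. inner() reads from enclosing.
Step 2: outer() returns 57. Global x = 45 unchanged.
Step 3: result = 57 + 45 = 102

The answer is 102.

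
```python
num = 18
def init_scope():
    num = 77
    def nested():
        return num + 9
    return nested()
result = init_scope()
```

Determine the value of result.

Step 1: init_scope() shadows global num with num = 77.
Step 2: nested() finds num = 77 in enclosing scope, computes 77 + 9 = 86.
Step 3: result = 86

The answer is 86.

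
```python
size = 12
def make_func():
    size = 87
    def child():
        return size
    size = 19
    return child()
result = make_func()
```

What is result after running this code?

Step 1: make_func() sets size = 87, then later size = 19.
Step 2: child() is called after size is reassigned to 19. Closures capture variables by reference, not by value.
Step 3: result = 19

The answer is 19.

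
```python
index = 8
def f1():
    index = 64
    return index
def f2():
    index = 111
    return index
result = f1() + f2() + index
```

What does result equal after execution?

Step 1: Each function shadows global index with its own local.
Step 2: f1() returns 64, f2() returns 111.
Step 3: Global index = 8 is unchanged. result = 64 + 111 + 8 = 183

The answer is 183.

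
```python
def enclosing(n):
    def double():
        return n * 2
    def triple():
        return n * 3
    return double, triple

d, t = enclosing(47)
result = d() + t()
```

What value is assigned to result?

Step 1: Both closures capture the same n = 47.
Step 2: d() = 47 * 2 = 94, t() = 47 * 3 = 141.
Step 3: result = 94 + 141 = 235

The answer is 235.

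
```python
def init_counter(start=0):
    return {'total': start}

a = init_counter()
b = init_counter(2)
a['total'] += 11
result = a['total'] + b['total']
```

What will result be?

Step 1: init_counter() returns a new dict each call (immutable default 0).
Step 2: a = {'total': 0}, b = {'total': 2}.
Step 3: a['total'] += 11 = 11. result = 11 + 2 = 13

The answer is 13.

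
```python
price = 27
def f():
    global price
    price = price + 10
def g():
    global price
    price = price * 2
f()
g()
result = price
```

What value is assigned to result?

Step 1: price = 27.
Step 2: f() adds 10: price = 27 + 10 = 37.
Step 3: g() doubles: price = 37 * 2 = 74.
Step 4: result = 74

The answer is 74.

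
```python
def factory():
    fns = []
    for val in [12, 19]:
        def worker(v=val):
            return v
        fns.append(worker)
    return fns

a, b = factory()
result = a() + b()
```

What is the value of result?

Step 1: Default argument v=val captures val at each iteration.
Step 2: a() returns 12 (captured at first iteration), b() returns 19 (captured at second).
Step 3: result = 12 + 19 = 31

The answer is 31.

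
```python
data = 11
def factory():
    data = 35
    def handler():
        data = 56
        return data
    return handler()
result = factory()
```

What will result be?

Step 1: Three scopes define data: global (11), factory (35), handler (56).
Step 2: handler() has its own local data = 56, which shadows both enclosing and global.
Step 3: result = 56 (local wins in LEGB)

The answer is 56.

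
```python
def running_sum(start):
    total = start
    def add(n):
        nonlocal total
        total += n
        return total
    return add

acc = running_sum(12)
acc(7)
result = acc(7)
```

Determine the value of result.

Step 1: running_sum(12) creates closure with total = 12.
Step 2: First acc(7): total = 12 + 7 = 19.
Step 3: Second acc(7): total = 19 + 7 = 26. result = 26

The answer is 26.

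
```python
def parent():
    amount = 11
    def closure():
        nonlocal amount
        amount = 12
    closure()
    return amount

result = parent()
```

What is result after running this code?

Step 1: parent() sets amount = 11.
Step 2: closure() uses nonlocal to reassign amount = 12.
Step 3: result = 12

The answer is 12.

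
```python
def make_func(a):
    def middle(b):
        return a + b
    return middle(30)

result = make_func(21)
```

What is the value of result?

Step 1: make_func(21) passes a = 21.
Step 2: middle(30) has b = 30, reads a = 21 from enclosing.
Step 3: result = 21 + 30 = 51

The answer is 51.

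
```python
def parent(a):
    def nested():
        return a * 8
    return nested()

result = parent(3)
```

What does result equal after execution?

Step 1: parent(3) binds parameter a = 3.
Step 2: nested() accesses a = 3 from enclosing scope.
Step 3: result = 3 * 8 = 24

The answer is 24.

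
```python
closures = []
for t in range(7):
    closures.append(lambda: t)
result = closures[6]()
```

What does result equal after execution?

Step 1: The loop creates 7 lambdas, all referencing the same variable t.
Step 2: After the loop, t = 6 (final value).
Step 3: closures[6]() looks up t at call time and finds 6. This is the late binding gotcha. result = 6

The answer is 6.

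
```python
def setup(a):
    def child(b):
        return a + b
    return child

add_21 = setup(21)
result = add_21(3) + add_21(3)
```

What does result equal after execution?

Step 1: add_21 captures a = 21.
Step 2: add_21(3) = 21 + 3 = 24, called twice.
Step 3: result = 24 + 24 = 48

The answer is 48.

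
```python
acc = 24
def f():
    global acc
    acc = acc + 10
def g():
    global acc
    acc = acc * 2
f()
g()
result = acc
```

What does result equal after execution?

Step 1: acc = 24.
Step 2: f() adds 10: acc = 24 + 10 = 34.
Step 3: g() doubles: acc = 34 * 2 = 68.
Step 4: result = 68

The answer is 68.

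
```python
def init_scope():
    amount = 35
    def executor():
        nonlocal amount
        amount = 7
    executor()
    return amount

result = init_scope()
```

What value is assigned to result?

Step 1: init_scope() sets amount = 35.
Step 2: executor() uses nonlocal to reassign amount = 7.
Step 3: result = 7

The answer is 7.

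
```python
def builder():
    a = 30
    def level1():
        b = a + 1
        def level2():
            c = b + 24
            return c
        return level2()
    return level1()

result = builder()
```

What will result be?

Step 1: a = 30. b = a + 1 = 31.
Step 2: c = b + 24 = 31 + 24 = 55.
Step 3: result = 55

The answer is 55.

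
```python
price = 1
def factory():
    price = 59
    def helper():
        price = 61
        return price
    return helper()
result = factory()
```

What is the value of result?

Step 1: Three scopes define price: global (1), factory (59), helper (61).
Step 2: helper() has its own local price = 61, which shadows both enclosing and global.
Step 3: result = 61 (local wins in LEGB)

The answer is 61.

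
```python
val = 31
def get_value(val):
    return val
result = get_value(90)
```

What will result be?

Step 1: Global val = 31.
Step 2: get_value(90) takes parameter val = 90, which shadows the global.
Step 3: result = 90

The answer is 90.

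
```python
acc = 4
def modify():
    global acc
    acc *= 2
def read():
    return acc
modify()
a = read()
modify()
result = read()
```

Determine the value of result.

Step 1: acc = 4.
Step 2: First modify(): acc = 4 * 2 = 8.
Step 3: Second modify(): acc = 8 * 2 = 16.
Step 4: read() returns 16

The answer is 16.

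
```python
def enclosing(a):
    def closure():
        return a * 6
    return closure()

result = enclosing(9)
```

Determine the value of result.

Step 1: enclosing(9) binds parameter a = 9.
Step 2: closure() accesses a = 9 from enclosing scope.
Step 3: result = 9 * 6 = 54

The answer is 54.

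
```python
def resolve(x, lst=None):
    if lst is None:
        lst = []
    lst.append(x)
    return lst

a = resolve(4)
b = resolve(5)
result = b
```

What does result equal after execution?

Step 1: None default with guard creates a NEW list each call.
Step 2: a = [4] (fresh list). b = [5] (another fresh list).
Step 3: result = [5] (this is the fix for mutable default)

The answer is [5].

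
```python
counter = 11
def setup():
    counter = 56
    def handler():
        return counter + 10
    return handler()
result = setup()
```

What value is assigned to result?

Step 1: setup() shadows global counter with counter = 56.
Step 2: handler() finds counter = 56 in enclosing scope, computes 56 + 10 = 66.
Step 3: result = 66

The answer is 66.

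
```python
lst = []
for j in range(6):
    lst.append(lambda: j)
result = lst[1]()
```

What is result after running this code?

Step 1: The loop creates 6 lambdas, all referencing the same variable j.
Step 2: After the loop, j = 5 (final value).
Step 3: lst[1]() looks up j at call time and finds 5. This is the late binding gotcha. result = 5

The answer is 5.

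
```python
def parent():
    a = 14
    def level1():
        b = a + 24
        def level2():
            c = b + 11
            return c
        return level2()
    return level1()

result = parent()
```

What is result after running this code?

Step 1: a = 14. b = a + 24 = 38.
Step 2: c = b + 11 = 38 + 11 = 49.
Step 3: result = 49

The answer is 49.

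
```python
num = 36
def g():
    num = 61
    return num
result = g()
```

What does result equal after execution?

Step 1: Global num = 36.
Step 2: g() creates local num = 61, shadowing the global.
Step 3: Returns local num = 61. result = 61

The answer is 61.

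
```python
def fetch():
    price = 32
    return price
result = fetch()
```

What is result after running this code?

Step 1: fetch() defines price = 32 in its local scope.
Step 2: return price finds the local variable price = 32.
Step 3: result = 32

The answer is 32.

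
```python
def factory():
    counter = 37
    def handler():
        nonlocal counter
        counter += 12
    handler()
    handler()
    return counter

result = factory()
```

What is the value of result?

Step 1: counter starts at 37.
Step 2: handler() is called 2 times, each adding 12.
Step 3: counter = 37 + 12 * 2 = 61

The answer is 61.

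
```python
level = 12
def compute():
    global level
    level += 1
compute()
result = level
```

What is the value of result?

Step 1: level = 12 globally.
Step 2: compute() modifies global level: level += 1 = 13.
Step 3: result = 13

The answer is 13.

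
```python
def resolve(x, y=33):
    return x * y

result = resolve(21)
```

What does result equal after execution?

Step 1: resolve(21) uses default y = 33.
Step 2: Returns 21 * 33 = 693.
Step 3: result = 693

The answer is 693.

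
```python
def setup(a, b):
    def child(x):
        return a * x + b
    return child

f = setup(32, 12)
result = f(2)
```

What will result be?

Step 1: setup(32, 12) captures a = 32, b = 12.
Step 2: f(2) computes 32 * 2 + 12 = 76.
Step 3: result = 76

The answer is 76.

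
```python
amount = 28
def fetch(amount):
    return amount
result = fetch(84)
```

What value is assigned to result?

Step 1: Global amount = 28.
Step 2: fetch(84) takes parameter amount = 84, which shadows the global.
Step 3: result = 84

The answer is 84.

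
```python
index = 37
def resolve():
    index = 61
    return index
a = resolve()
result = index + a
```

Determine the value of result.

Step 1: Global index = 37. resolve() returns local index = 61.
Step 2: a = 61. Global index still = 37.
Step 3: result = 37 + 61 = 98

The answer is 98.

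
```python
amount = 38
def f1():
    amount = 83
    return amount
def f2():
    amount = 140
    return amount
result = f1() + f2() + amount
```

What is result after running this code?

Step 1: Each function shadows global amount with its own local.
Step 2: f1() returns 83, f2() returns 140.
Step 3: Global amount = 38 is unchanged. result = 83 + 140 + 38 = 261

The answer is 261.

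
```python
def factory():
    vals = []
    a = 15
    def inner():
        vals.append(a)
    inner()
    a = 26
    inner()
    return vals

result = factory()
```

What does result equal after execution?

Step 1: a = 15. inner() appends current a to vals.
Step 2: First inner(): appends 15. Then a = 26.
Step 3: Second inner(): appends 26 (closure sees updated a). result = [15, 26]

The answer is [15, 26].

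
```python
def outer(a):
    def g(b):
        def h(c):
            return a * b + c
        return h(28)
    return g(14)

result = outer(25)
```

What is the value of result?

Step 1: a = 25, b = 14, c = 28.
Step 2: h() computes a * b + c = 25 * 14 + 28 = 378.
Step 3: result = 378

The answer is 378.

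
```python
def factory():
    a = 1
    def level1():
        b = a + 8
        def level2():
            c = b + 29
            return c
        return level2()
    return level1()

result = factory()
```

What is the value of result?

Step 1: a = 1. b = a + 8 = 9.
Step 2: c = b + 29 = 9 + 29 = 38.
Step 3: result = 38

The answer is 38.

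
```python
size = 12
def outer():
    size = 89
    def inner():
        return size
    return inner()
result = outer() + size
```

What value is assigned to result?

Step 1: Global size = 12. outer() shadows with size = 89.
Step 2: inner() returns enclosing size = 89. outer() = 89.
Step 3: result = 89 + global size (12) = 101

The answer is 101.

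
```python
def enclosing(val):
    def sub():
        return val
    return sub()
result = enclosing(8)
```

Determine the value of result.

Step 1: enclosing(8) binds parameter val = 8.
Step 2: sub() looks up val in enclosing scope and finds the parameter val = 8.
Step 3: result = 8

The answer is 8.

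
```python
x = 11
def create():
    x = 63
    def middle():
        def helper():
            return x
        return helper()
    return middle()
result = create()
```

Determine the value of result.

Step 1: create() defines x = 63. middle() and helper() have no local x.
Step 2: helper() checks local (none), enclosing middle() (none), enclosing create() and finds x = 63.
Step 3: result = 63

The answer is 63.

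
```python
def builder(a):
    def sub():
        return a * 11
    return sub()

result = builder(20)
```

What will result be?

Step 1: builder(20) binds parameter a = 20.
Step 2: sub() accesses a = 20 from enclosing scope.
Step 3: result = 20 * 11 = 220

The answer is 220.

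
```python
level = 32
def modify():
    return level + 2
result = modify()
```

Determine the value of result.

Step 1: level = 32 is defined globally.
Step 2: modify() looks up level from global scope = 32, then computes 32 + 2 = 34.
Step 3: result = 34

The answer is 34.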